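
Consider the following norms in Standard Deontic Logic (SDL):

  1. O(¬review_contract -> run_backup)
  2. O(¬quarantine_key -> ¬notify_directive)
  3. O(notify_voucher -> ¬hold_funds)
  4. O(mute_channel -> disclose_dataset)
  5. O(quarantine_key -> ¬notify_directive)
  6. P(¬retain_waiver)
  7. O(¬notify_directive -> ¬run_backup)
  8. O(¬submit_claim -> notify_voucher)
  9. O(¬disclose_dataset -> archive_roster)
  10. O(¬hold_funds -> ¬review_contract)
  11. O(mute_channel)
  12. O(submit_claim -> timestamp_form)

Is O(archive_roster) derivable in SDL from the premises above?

Premise 9 is O(¬disclose_dataset -> archive_roster), but O(¬disclose_dataset) is not derivable from the premises, so it does not yield O(archive_roster).
No other premise forces O(archive_roster). An ideal world satisfying every premise can still have archive_roster false, so O(archive_roster) is not derivable.

No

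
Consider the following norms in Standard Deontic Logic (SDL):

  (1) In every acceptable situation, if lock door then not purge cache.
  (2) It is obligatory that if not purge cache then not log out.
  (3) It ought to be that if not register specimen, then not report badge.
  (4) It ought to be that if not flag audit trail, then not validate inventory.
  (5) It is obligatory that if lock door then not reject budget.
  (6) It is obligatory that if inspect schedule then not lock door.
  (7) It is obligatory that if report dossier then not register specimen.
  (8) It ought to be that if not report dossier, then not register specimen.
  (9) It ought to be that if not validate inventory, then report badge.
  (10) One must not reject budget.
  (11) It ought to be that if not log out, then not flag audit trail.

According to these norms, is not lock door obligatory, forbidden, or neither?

Obligatory

By case analysis on report_dossier: premise 7 gives O(report_dossier → ¬register_specimen) and premise 8 gives O(¬report_dossier → ¬register_specimen), so O(¬register_specimen) either way.
Applying K to premise 3 (O(¬register_specimen → ¬report_badge)) and O(¬register_specimen) yields O(¬report_badge).
Premise 9 is O(¬validate_inventory → report_badge); contrapositively O(¬report_badge → validate_inventory). Since O(¬report_badge) holds, K gives O(validate_inventory).
Premise 4, O(¬flag_audit_trail → ¬validate_inventory), contraposes to O(validate_inventory → flag_audit_trail); with O(validate_inventory) we get O(flag_audit_trail).
Premise 11, O(¬log_out → ¬flag_audit_trail), contraposes to O(flag_audit_trail → log_out); with O(flag_audit_trail) we get O(log_out).
Premise 2 is O(¬purge_cache → ¬log_out); contrapositively O(log_out → purge_cache). Since O(log_out) holds, K gives O(purge_cache).
Premise 1, O(lock_door → ¬purge_cache), contraposes to O(purge_cache → ¬lock_door); with O(purge_cache) we get O(¬lock_door).
Premises 5, 6, 10 do not contribute to this derivation.
Hence ¬lock_door is obligatory.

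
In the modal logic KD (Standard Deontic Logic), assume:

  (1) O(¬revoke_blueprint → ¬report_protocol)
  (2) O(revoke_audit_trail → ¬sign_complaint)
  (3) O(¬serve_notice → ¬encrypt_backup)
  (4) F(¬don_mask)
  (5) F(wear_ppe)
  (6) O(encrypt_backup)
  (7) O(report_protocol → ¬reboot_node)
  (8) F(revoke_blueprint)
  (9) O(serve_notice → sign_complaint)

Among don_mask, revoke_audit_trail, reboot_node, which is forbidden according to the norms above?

revoke_audit_trail

From premise 6 we have O(encrypt_backup).
Premise 3, O(¬serve_notice → ¬encrypt_backup), contraposes to O(encrypt_backup → serve_notice); with O(encrypt_backup) we get O(serve_notice).
Premise 9 is O(serve_notice → sign_complaint); since O(serve_notice), deontic closure gives O(sign_complaint).
The contrapositive of premise 2 (O(revoke_audit_trail → ¬sign_complaint)) is O(sign_complaint → ¬revoke_audit_trail), and O(sign_complaint) is already established, so O(¬revoke_audit_trail).
So O(¬revoke_audit_trail) holds, i.e. revoke_audit_trail is forbidden. None of the other listed options is forbidden under the premises.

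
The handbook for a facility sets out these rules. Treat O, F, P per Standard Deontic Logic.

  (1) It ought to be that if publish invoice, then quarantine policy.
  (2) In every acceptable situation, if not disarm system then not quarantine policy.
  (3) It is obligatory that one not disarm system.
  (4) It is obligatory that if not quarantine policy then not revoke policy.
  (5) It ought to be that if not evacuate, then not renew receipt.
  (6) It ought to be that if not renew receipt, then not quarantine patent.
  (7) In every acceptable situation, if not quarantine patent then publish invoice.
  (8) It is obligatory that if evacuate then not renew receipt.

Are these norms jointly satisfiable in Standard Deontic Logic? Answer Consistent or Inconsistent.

By case analysis on evacuate: premise 8 gives O(evacuate → ¬renew_receipt) and premise 5 gives O(¬evacuate → ¬renew_receipt), so O(¬renew_receipt) either way.
From O(¬renew_receipt) and premise 6, O(¬renew_receipt → ¬quarantine_patent), we obtain O(¬quarantine_patent).
Applying K to premise 7 (O(¬quarantine_patent → publish_invoice)) and O(¬quarantine_patent) yields O(publish_invoice).
With premise 1, O(publish_invoice → quarantine_policy), the K-axiom yields O(quarantine_policy).
Premise 2, O(¬disarm_system → ¬quarantine_policy), contraposes to O(quarantine_policy → disarm_system); with O(quarantine_policy) we get O(disarm_system).
However, premise 3 gives O(¬disarm_system).
We now have both O(disarm_system) and O(¬disarm_system) — disarm_system is simultaneously obligatory and forbidden, violating the D-axiom.

Inconsistent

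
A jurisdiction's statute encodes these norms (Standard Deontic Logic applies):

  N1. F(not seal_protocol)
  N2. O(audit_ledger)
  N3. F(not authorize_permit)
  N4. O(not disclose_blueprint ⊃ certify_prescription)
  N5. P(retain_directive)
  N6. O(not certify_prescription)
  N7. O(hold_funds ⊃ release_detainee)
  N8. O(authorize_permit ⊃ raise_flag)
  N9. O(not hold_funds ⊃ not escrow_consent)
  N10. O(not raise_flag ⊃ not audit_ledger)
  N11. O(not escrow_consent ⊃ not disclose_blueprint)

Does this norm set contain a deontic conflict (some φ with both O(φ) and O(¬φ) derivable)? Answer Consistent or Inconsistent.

Consistent

Premise 10 is O(not raise_flag ⊃ not audit_ledger), but O(not raise_flag) is not derivable from the premises, so it does not yield O(not audit_ledger).
So O(not audit_ledger) is not derivable, and the apparent clash with O(audit_ledger) does not arise.
A world satisfying every obligation exists (e.g. audit_ledger=true, authorize_permit=true, certify_prescription=false, disclose_blueprint=true, escrow_consent=true, hold_funds=true, raise_flag=true, release_detainee=true, retain_directive=false, seal_protocol=true); no atom is both obligatory and forbidden, so the set is consistent.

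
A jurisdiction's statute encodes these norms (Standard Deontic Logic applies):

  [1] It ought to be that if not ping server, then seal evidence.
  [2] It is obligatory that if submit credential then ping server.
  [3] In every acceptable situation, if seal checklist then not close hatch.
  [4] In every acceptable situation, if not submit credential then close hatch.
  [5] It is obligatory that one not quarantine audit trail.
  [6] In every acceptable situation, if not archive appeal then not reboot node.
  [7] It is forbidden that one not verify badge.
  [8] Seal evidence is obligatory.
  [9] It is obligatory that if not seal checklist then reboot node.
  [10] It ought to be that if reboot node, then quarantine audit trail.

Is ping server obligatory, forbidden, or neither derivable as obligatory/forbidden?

Obligatory

Premise 5 states O(¬quarantine_audit_trail) outright.
Premise 10, O(reboot_node → quarantine_audit_trail), contraposes to O(¬quarantine_audit_trail → ¬reboot_node); with O(¬quarantine_audit_trail) we get O(¬reboot_node).
Premise 9 is O(¬seal_checklist → reboot_node); contrapositively O(¬reboot_node → seal_checklist). Since O(¬reboot_node) holds, K gives O(seal_checklist).
Applying K to premise 3 (O(seal_checklist → ¬close_hatch)) and O(seal_checklist) yields O(¬close_hatch).
Premise 4, O(¬submit_credential → close_hatch), contraposes to O(¬close_hatch → submit_credential); with O(¬close_hatch) we get O(submit_credential).
Applying K to premise 2 (O(submit_credential → ping_server)) and O(submit_credential) yields O(ping_server).
Premises 1, 6, 7, 8 do not contribute to this derivation.
Hence ping_server is obligatory.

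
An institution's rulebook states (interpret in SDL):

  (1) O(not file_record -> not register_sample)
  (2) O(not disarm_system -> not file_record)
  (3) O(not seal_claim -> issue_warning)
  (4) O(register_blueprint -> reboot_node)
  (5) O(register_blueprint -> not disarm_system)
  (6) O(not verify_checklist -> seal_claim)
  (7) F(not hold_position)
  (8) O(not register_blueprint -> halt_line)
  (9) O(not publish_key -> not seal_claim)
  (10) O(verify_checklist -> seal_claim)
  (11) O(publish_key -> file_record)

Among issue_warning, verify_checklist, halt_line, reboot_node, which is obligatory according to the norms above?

halt_line

Premises 6 and 10 cover both cases: O(not verify_checklist -> seal_claim) and O(verify_checklist -> seal_claim). Since not verify_checklist ∨ verify_checklist is a tautology, O(seal_claim) follows.
Premise 9 is O(not publish_key -> not seal_claim); contrapositively O(seal_claim -> publish_key). Since O(seal_claim) holds, K gives O(publish_key).
From O(publish_key) and premise 11, O(publish_key -> file_record), we obtain O(file_record).
Premise 2, O(not disarm_system -> not file_record), contraposes to O(file_record -> disarm_system); with O(file_record) we get O(disarm_system).
Premise 5, O(register_blueprint -> not disarm_system), contraposes to O(disarm_system -> not register_blueprint); with O(disarm_system) we get O(not register_blueprint).
From O(not register_blueprint) and premise 8, O(not register_blueprint -> halt_line), we obtain O(halt_line).
So O(halt_line) holds — halt_line is obligatory. None of the other listed options is made obligatory by any chain of premises.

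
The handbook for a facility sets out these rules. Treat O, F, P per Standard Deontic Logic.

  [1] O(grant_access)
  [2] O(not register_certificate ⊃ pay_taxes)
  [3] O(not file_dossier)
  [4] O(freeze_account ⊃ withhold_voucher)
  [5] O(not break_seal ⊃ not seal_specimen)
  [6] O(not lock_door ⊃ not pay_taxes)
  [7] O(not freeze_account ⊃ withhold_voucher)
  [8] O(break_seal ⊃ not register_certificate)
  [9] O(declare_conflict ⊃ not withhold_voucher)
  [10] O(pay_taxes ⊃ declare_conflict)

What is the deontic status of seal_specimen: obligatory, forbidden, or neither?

Forbidden

By case analysis on freeze_account: premise 4 gives O(freeze_account ⊃ withhold_voucher) and premise 7 gives O(not freeze_account ⊃ withhold_voucher), so O(withhold_voucher) either way.
The contrapositive of premise 9 (O(declare_conflict ⊃ not withhold_voucher)) is O(withhold_voucher ⊃ not declare_conflict), and O(withhold_voucher) is already established, so O(not declare_conflict).
Premise 10, O(pay_taxes ⊃ declare_conflict), contraposes to O(not declare_conflict ⊃ not pay_taxes); with O(not declare_conflict) we get O(not pay_taxes).
Premise 2, O(not register_certificate ⊃ pay_taxes), contraposes to O(not pay_taxes ⊃ register_certificate); with O(not pay_taxes) we get O(register_certificate).
Premise 8, O(break_seal ⊃ not register_certificate), contraposes to O(register_certificate ⊃ not break_seal); with O(register_certificate) we get O(not break_seal).
Premise 5 is O(not break_seal ⊃ not seal_specimen); since O(not break_seal), deontic closure gives O(not seal_specimen).
Premises 1, 3, 6 do not contribute to this derivation.
Thus O(not seal_specimen), which is F(seal_specimen): seal_specimen is forbidden.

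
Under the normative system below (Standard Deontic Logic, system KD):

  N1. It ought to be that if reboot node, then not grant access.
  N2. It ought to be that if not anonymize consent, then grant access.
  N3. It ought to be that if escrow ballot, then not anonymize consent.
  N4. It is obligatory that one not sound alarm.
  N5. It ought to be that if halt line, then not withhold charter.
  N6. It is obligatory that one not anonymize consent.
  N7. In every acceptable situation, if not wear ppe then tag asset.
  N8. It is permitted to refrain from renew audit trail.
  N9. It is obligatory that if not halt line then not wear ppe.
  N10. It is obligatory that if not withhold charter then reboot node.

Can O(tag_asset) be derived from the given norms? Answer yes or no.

Yes

Premise 6 states O(¬anonymize_consent) outright.
With premise 2, O(¬anonymize_consent → grant_access), the K-axiom yields O(grant_access).
Premise 1, O(reboot_node → ¬grant_access), contraposes to O(grant_access → ¬reboot_node); with O(grant_access) we get O(¬reboot_node).
The contrapositive of premise 10 (O(¬withhold_charter → reboot_node)) is O(¬reboot_node → withhold_charter), and O(¬reboot_node) is already established, so O(withhold_charter).
Premise 5 is O(halt_line → ¬withhold_charter); contrapositively O(withhold_charter → ¬halt_line). Since O(withhold_charter) holds, K gives O(¬halt_line).
With premise 9, O(¬halt_line → ¬wear_ppe), the K-axiom yields O(¬wear_ppe).
Premise 7 is O(¬wear_ppe → tag_asset); since O(¬wear_ppe), deontic closure gives O(tag_asset).
Premises 3, 4, 8 do not contribute to this derivation.
So O(tag_asset) follows.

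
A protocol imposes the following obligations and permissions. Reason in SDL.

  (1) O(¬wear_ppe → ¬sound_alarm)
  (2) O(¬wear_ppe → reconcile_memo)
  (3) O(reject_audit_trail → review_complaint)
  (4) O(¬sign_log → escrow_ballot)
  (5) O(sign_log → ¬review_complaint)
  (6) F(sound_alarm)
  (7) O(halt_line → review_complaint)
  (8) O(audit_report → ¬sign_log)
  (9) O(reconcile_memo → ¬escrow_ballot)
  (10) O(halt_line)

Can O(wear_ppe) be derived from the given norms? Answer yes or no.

Yes

From premise 10 we have O(halt_line).
From O(halt_line) and premise 7, O(halt_line → review_complaint), we obtain O(review_complaint).
Premise 5, O(sign_log → ¬review_complaint), contraposes to O(review_complaint → ¬sign_log); with O(review_complaint) we get O(¬sign_log).
Applying K to premise 4 (O(¬sign_log → escrow_ballot)) and O(¬sign_log) yields O(escrow_ballot).
Premise 9, O(reconcile_memo → ¬escrow_ballot), contraposes to O(escrow_ballot → ¬reconcile_memo); with O(escrow_ballot) we get O(¬reconcile_memo).
Premise 2, O(¬wear_ppe → reconcile_memo), contraposes to O(¬reconcile_memo → wear_ppe); with O(¬reconcile_memo) we get O(wear_ppe).
Premises 1, 3, 6, 8 do not contribute to this derivation.
So O(wear_ppe) follows.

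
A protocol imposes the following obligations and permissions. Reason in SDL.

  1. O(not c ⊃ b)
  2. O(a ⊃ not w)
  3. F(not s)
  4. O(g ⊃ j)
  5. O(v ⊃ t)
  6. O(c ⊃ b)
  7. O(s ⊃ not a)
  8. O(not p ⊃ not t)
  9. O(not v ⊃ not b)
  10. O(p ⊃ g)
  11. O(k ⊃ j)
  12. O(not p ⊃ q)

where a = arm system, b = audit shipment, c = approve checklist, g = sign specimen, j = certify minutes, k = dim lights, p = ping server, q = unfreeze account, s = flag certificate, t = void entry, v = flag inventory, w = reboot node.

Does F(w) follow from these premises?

No

Premise 2 is O(a ⊃ not w), but O(a) is not derivable from the premises, so it does not yield O(not w).
No other premise forces O(not w). An ideal world satisfying every premise can still have w true, so F(w) is not derivable.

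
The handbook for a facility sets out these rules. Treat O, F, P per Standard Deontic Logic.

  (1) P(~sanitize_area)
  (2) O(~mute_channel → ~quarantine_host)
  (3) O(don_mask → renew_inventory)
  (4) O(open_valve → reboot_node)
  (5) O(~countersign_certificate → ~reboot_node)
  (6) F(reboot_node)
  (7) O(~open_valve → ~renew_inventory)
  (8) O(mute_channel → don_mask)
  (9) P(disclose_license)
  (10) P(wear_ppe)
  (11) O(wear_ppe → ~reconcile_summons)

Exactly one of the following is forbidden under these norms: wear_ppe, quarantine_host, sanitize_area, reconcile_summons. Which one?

Premise 6, F(reboot_node), is equivalent to O(~reboot_node).
The contrapositive of premise 4 (O(open_valve → reboot_node)) is O(~reboot_node → ~open_valve), and O(~reboot_node) is already established, so O(~open_valve).
With premise 7, O(~open_valve → ~renew_inventory), the K-axiom yields O(~renew_inventory).
The contrapositive of premise 3 (O(don_mask → renew_inventory)) is O(~renew_inventory → ~don_mask), and O(~renew_inventory) is already established, so O(~don_mask).
The contrapositive of premise 8 (O(mute_channel → don_mask)) is O(~don_mask → ~mute_channel), and O(~don_mask) is already established, so O(~mute_channel).
Premise 2 is O(~mute_channel → ~quarantine_host); since O(~mute_channel), deontic closure gives O(~quarantine_host).
So O(~quarantine_host) holds, i.e. quarantine_host is forbidden. None of the other listed options is forbidden under the premises.

quarantine_host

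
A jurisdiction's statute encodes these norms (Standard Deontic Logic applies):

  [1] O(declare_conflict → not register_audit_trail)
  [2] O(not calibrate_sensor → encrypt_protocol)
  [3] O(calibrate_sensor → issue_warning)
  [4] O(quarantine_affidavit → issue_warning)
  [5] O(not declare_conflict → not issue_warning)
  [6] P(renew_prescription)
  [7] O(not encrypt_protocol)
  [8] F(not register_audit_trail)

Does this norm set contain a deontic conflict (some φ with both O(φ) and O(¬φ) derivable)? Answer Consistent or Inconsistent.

Inconsistent

Premise 7 states O(not encrypt_protocol) outright.
The contrapositive of premise 2 (O(not calibrate_sensor → encrypt_protocol)) is O(not encrypt_protocol → calibrate_sensor), and O(not encrypt_protocol) is already established, so O(calibrate_sensor).
From O(calibrate_sensor) and premise 3, O(calibrate_sensor → issue_warning), we obtain O(issue_warning).
Premise 5, O(not declare_conflict → not issue_warning), contraposes to O(issue_warning → declare_conflict); with O(issue_warning) we get O(declare_conflict).
From O(declare_conflict) and premise 1, O(declare_conflict → not register_audit_trail), we obtain O(not register_audit_trail).
Yet premise 8 is F(not register_audit_trail), i.e. O(register_audit_trail).
We now have both O(not register_audit_trail) and O(register_audit_trail) — register_audit_trail is simultaneously obligatory and forbidden, violating the D-axiom.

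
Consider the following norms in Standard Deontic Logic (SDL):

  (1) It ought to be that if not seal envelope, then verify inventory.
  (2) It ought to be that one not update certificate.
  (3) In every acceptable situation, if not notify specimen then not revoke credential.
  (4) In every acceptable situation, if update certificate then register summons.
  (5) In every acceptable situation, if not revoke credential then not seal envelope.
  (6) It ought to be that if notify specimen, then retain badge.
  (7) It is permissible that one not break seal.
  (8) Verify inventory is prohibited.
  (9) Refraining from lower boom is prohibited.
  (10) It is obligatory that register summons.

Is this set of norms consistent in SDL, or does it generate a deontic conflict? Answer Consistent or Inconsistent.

Premise 4 is O(update_certificate → register_summons); even if O(register_summons) held, inferring O(update_certificate) would be affirming the consequent — invalid.
So O(update_certificate) is not derivable, and the apparent clash with O(¬update_certificate) does not arise.
A world satisfying every obligation exists (e.g. break_seal=false, lower_boom=true, notify_specimen=true, register_summons=true, retain_badge=true, revoke_credential=true, seal_envelope=true, update_certificate=false, verify_inventory=false); no atom is both obligatory and forbidden, so the set is consistent.

Consistent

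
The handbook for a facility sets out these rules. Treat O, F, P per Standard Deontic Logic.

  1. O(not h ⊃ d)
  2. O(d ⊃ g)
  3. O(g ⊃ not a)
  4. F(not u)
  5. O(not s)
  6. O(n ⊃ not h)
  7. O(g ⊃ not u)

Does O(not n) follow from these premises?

Yes

F(not u) at premise 4 means O(u).
The contrapositive of premise 7 (O(g ⊃ not u)) is O(u ⊃ not g), and O(u) is already established, so O(not g).
Premise 2, O(d ⊃ g), contraposes to O(not g ⊃ not d); with O(not g) we get O(not d).
Premise 1, O(not h ⊃ d), contraposes to O(not d ⊃ h); with O(not d) we get O(h).
The contrapositive of premise 6 (O(n ⊃ not h)) is O(h ⊃ not n), and O(h) is already established, so O(not n).
Premises 3, 5 do not contribute to this derivation.
So O(not n) follows.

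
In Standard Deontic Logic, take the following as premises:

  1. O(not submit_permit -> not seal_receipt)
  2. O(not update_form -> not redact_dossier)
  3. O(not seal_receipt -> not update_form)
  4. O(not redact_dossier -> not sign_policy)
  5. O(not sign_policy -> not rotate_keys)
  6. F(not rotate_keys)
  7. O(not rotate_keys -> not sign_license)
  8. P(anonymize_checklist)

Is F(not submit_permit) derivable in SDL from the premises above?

Yes

F(not rotate_keys) at premise 6 means O(rotate_keys).
Premise 5, O(not sign_policy -> not rotate_keys), contraposes to O(rotate_keys -> sign_policy); with O(rotate_keys) we get O(sign_policy).
The contrapositive of premise 4 (O(not redact_dossier -> not sign_policy)) is O(sign_policy -> redact_dossier), and O(sign_policy) is already established, so O(redact_dossier).
Premise 2, O(not update_form -> not redact_dossier), contraposes to O(redact_dossier -> update_form); with O(redact_dossier) we get O(update_form).
Premise 3, O(not seal_receipt -> not update_form), contraposes to O(update_form -> seal_receipt); with O(update_form) we get O(seal_receipt).
The contrapositive of premise 1 (O(not submit_permit -> not seal_receipt)) is O(seal_receipt -> submit_permit), and O(seal_receipt) is already established, so O(submit_permit).
Premises 7, 8 do not contribute to this derivation.
So O(submit_permit) holds, i.e. F(not submit_permit). The claim follows.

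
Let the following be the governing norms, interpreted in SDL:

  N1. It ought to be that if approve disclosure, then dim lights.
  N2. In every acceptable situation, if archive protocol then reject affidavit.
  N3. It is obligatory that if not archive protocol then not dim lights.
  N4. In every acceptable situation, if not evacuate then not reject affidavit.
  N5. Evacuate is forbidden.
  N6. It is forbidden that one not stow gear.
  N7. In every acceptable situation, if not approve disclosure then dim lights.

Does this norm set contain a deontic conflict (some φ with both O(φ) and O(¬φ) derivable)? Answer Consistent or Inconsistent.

Premises 1 and 7 cover both cases: O(approve_disclosure → dim_lights) and O(¬approve_disclosure → dim_lights). Since approve_disclosure ∨ ¬approve_disclosure is a tautology, O(dim_lights) follows.
Premise 3, O(¬archive_protocol → ¬dim_lights), contraposes to O(dim_lights → archive_protocol); with O(dim_lights) we get O(archive_protocol).
Applying K to premise 2 (O(archive_protocol → reject_affidavit)) and O(archive_protocol) yields O(reject_affidavit).
Premise 4 is O(¬evacuate → ¬reject_affidavit); contrapositively O(reject_affidavit → evacuate). Since O(reject_affidavit) holds, K gives O(evacuate).
Yet premise 5 is F(evacuate), i.e. O(¬evacuate).
We now have both O(evacuate) and O(¬evacuate) — evacuate is simultaneously obligatory and forbidden, violating the D-axiom.

Inconsistent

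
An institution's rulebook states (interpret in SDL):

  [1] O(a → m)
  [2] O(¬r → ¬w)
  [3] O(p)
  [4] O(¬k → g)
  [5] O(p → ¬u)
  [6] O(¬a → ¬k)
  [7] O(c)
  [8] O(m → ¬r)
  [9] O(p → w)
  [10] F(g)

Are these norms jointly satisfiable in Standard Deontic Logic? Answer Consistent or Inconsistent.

F(g) at premise 10 means O(¬g).
Premise 4 is O(¬k → g); contrapositively O(¬g → k). Since O(¬g) holds, K gives O(k).
The contrapositive of premise 6 (O(¬a → ¬k)) is O(k → a), and O(k) is already established, so O(a).
Premise 1 is O(a → m); since O(a), deontic closure gives O(m).
Applying K to premise 8 (O(m → ¬r)) and O(m) yields O(¬r).
Applying K to premise 2 (O(¬r → ¬w)) and O(¬r) yields O(¬w).
Premise 9 is O(p → w); contrapositively O(¬w → ¬p). Since O(¬w) holds, K gives O(¬p).
Yet premise 3 states O(p).
We now have both O(¬p) and O(p) — p is simultaneously obligatory and forbidden, violating the D-axiom.

Inconsistent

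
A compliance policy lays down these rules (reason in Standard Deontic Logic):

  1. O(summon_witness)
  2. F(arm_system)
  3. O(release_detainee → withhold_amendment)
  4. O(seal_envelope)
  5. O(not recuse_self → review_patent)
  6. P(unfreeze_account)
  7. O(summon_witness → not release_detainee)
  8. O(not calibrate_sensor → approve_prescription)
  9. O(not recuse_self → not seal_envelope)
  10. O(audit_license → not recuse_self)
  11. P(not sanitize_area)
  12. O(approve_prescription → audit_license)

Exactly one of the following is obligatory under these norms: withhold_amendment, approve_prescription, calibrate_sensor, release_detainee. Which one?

From premise 4 we have O(seal_envelope).
The contrapositive of premise 9 (O(not recuse_self → not seal_envelope)) is O(seal_envelope → recuse_self), and O(seal_envelope) is already established, so O(recuse_self).
The contrapositive of premise 10 (O(audit_license → not recuse_self)) is O(recuse_self → not audit_license), and O(recuse_self) is already established, so O(not audit_license).
Premise 12 is O(approve_prescription → audit_license); contrapositively O(not audit_license → not approve_prescription). Since O(not audit_license) holds, K gives O(not approve_prescription).
The contrapositive of premise 8 (O(not calibrate_sensor → approve_prescription)) is O(not approve_prescription → calibrate_sensor), and O(not approve_prescription) is already established, so O(calibrate_sensor).
So O(calibrate_sensor) holds — calibrate_sensor is obligatory. None of the other listed options is made obligatory by any chain of premises.

calibrate_sensor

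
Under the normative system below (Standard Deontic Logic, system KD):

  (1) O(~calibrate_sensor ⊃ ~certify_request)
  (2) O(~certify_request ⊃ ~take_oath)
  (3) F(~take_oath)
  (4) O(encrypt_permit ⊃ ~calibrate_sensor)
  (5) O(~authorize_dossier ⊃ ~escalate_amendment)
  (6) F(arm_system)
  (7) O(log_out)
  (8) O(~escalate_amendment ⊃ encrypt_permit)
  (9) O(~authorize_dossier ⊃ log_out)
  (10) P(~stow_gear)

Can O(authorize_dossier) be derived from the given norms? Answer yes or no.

Yes

Premise 3, F(~take_oath), is equivalent to O(take_oath).
The contrapositive of premise 2 (O(~certify_request ⊃ ~take_oath)) is O(take_oath ⊃ certify_request), and O(take_oath) is already established, so O(certify_request).
Premise 1 is O(~calibrate_sensor ⊃ ~certify_request); contrapositively O(certify_request ⊃ calibrate_sensor). Since O(certify_request) holds, K gives O(calibrate_sensor).
Premise 4 is O(encrypt_permit ⊃ ~calibrate_sensor); contrapositively O(calibrate_sensor ⊃ ~encrypt_permit). Since O(calibrate_sensor) holds, K gives O(~encrypt_permit).
Premise 8, O(~escalate_amendment ⊃ encrypt_permit), contraposes to O(~encrypt_permit ⊃ escalate_amendment); with O(~encrypt_permit) we get O(escalate_amendment).
Premise 5, O(~authorize_dossier ⊃ ~escalate_amendment), contraposes to O(escalate_amendment ⊃ authorize_dossier); with O(escalate_amendment) we get O(authorize_dossier).
Premises 6, 7, 9, 10 do not contribute to this derivation.
So O(authorize_dossier) follows.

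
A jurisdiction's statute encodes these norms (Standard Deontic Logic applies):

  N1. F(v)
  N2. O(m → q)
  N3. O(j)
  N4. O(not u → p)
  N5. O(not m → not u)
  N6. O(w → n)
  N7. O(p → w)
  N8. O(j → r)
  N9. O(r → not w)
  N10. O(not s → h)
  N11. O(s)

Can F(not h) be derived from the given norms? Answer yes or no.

Premise 10 is O(not s → h), but O(not s) is not derivable from the premises, so it does not yield O(h).
No other premise forces O(h). An ideal world satisfying every premise can still have not h true, so F(not h) is not derivable.

No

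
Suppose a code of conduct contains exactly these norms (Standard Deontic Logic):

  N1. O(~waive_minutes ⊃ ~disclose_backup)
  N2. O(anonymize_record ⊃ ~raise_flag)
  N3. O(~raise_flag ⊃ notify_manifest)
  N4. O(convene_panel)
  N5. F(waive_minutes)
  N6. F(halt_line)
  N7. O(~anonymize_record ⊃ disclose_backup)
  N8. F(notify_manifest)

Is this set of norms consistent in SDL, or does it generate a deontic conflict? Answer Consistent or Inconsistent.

Premise 5, F(waive_minutes), is equivalent to O(~waive_minutes).
Applying K to premise 1 (O(~waive_minutes ⊃ ~disclose_backup)) and O(~waive_minutes) yields O(~disclose_backup).
Premise 7, O(~anonymize_record ⊃ disclose_backup), contraposes to O(~disclose_backup ⊃ anonymize_record); with O(~disclose_backup) we get O(anonymize_record).
Applying K to premise 2 (O(anonymize_record ⊃ ~raise_flag)) and O(anonymize_record) yields O(~raise_flag).
From O(~raise_flag) and premise 3, O(~raise_flag ⊃ notify_manifest), we obtain O(notify_manifest).
However, F(notify_manifest) at premise 8 amounts to O(~notify_manifest).
We now have both O(notify_manifest) and O(~notify_manifest) — notify_manifest is simultaneously obligatory and forbidden, violating the D-axiom.

Inconsistent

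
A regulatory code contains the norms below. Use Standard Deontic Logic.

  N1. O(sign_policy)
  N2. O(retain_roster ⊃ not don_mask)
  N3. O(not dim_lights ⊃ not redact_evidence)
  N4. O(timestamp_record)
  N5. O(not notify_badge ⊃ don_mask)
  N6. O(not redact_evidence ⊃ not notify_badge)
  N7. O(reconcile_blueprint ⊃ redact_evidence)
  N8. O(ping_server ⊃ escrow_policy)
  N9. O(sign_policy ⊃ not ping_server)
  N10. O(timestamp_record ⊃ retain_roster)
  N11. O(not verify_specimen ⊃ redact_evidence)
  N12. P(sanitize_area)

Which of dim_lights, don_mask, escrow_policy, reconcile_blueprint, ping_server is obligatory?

Premise 4 states O(timestamp_record) outright.
Premise 10 is O(timestamp_record ⊃ retain_roster); since O(timestamp_record), deontic closure gives O(retain_roster).
Applying K to premise 2 (O(retain_roster ⊃ not don_mask)) and O(retain_roster) yields O(not don_mask).
Premise 5 is O(not notify_badge ⊃ don_mask); contrapositively O(not don_mask ⊃ notify_badge). Since O(not don_mask) holds, K gives O(notify_badge).
Premise 6, O(not redact_evidence ⊃ not notify_badge), contraposes to O(notify_badge ⊃ redact_evidence); with O(notify_badge) we get O(redact_evidence).
The contrapositive of premise 3 (O(not dim_lights ⊃ not redact_evidence)) is O(redact_evidence ⊃ dim_lights), and O(redact_evidence) is already established, so O(dim_lights).
So O(dim_lights) holds — dim_lights is obligatory. None of the other listed options is made obligatory by any chain of premises.

dim_lights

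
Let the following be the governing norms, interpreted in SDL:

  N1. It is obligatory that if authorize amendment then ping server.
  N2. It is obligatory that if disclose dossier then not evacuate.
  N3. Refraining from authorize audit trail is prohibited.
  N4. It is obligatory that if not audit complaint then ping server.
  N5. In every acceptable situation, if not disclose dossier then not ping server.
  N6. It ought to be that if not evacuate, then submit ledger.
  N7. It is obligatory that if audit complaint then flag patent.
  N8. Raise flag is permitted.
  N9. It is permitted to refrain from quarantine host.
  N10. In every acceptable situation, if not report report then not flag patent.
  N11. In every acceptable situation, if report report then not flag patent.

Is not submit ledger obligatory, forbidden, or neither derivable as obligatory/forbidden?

Premises 10 and 11 are O(¬report_report → ¬flag_patent) and O(report_report → ¬flag_patent); every ideal world satisfies ¬report_report or report_report, so in either case ¬flag_patent holds — hence O(¬flag_patent).
Premise 7 is O(audit_complaint → flag_patent); contrapositively O(¬flag_patent → ¬audit_complaint). Since O(¬flag_patent) holds, K gives O(¬audit_complaint).
Applying K to premise 4 (O(¬audit_complaint → ping_server)) and O(¬audit_complaint) yields O(ping_server).
The contrapositive of premise 5 (O(¬disclose_dossier → ¬ping_server)) is O(ping_server → disclose_dossier), and O(ping_server) is already established, so O(disclose_dossier).
Premise 2 is O(disclose_dossier → ¬evacuate); since O(disclose_dossier), deontic closure gives O(¬evacuate).
With premise 6, O(¬evacuate → submit_ledger), the K-axiom yields O(submit_ledger).
Premises 1, 3, 8, 9 do not contribute to this derivation.
Thus O(submit_ledger), which is F(¬submit_ledger): ¬submit_ledger is forbidden.

Forbidden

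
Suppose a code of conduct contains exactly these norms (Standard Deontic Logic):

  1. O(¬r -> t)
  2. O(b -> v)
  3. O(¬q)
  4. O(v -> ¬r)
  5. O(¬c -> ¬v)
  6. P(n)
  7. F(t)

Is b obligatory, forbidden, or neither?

Forbidden

Premise 7, F(t), is equivalent to O(¬t).
The contrapositive of premise 1 (O(¬r -> t)) is O(¬t -> r), and O(¬t) is already established, so O(r).
Premise 4 is O(v -> ¬r); contrapositively O(r -> ¬v). Since O(r) holds, K gives O(¬v).
Premise 2, O(b -> v), contraposes to O(¬v -> ¬b); with O(¬v) we get O(¬b).
Premises 3, 5, 6 do not contribute to this derivation.
Thus O(¬b), which is F(b): b is forbidden.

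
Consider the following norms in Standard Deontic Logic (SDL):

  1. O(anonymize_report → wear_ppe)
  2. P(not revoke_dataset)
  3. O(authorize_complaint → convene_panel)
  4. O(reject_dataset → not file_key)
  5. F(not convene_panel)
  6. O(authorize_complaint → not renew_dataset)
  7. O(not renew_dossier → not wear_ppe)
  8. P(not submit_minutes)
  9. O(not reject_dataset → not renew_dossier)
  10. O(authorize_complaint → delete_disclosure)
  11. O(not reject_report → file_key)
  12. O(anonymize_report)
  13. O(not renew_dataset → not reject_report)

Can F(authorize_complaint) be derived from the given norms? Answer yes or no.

From premise 12 we have O(anonymize_report).
Premise 1 is O(anonymize_report → wear_ppe); since O(anonymize_report), deontic closure gives O(wear_ppe).
Premise 7 is O(not renew_dossier → not wear_ppe); contrapositively O(wear_ppe → renew_dossier). Since O(wear_ppe) holds, K gives O(renew_dossier).
Premise 9 is O(not reject_dataset → not renew_dossier); contrapositively O(renew_dossier → reject_dataset). Since O(renew_dossier) holds, K gives O(reject_dataset).
With premise 4, O(reject_dataset → not file_key), the K-axiom yields O(not file_key).
Premise 11 is O(not reject_report → file_key); contrapositively O(not file_key → reject_report). Since O(not file_key) holds, K gives O(reject_report).
Premise 13 is O(not renew_dataset → not reject_report); contrapositively O(reject_report → renew_dataset). Since O(reject_report) holds, K gives O(renew_dataset).
Premise 6 is O(authorize_complaint → not renew_dataset); contrapositively O(renew_dataset → not authorize_complaint). Since O(renew_dataset) holds, K gives O(not authorize_complaint).
Premises 2, 3, 5, 8, 10 do not contribute to this derivation.
So O(not authorize_complaint) holds, i.e. F(authorize_complaint). The claim follows.

Yes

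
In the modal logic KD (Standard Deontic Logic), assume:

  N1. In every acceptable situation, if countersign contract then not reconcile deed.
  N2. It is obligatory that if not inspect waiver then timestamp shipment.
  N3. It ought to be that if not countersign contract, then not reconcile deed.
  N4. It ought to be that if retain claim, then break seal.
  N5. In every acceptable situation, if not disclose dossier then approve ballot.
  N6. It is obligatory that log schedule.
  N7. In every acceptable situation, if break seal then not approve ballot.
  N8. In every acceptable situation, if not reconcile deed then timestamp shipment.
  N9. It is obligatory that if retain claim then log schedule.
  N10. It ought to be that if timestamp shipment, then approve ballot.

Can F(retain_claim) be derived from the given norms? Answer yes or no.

Premises 1 and 3 cover both cases: O(countersign_contract → ¬reconcile_deed) and O(¬countersign_contract → ¬reconcile_deed). Since countersign_contract ∨ ¬countersign_contract is a tautology, O(¬reconcile_deed) follows.
From O(¬reconcile_deed) and premise 8, O(¬reconcile_deed → timestamp_shipment), we obtain O(timestamp_shipment).
From O(timestamp_shipment) and premise 10, O(timestamp_shipment → approve_ballot), we obtain O(approve_ballot).
Premise 7 is O(break_seal → ¬approve_ballot); contrapositively O(approve_ballot → ¬break_seal). Since O(approve_ballot) holds, K gives O(¬break_seal).
The contrapositive of premise 4 (O(retain_claim → break_seal)) is O(¬break_seal → ¬retain_claim), and O(¬break_seal) is already established, so O(¬retain_claim).
Premises 2, 5, 6, 9 do not contribute to this derivation.
So O(¬retain_claim) holds, i.e. F(retain_claim). The claim follows.

Yes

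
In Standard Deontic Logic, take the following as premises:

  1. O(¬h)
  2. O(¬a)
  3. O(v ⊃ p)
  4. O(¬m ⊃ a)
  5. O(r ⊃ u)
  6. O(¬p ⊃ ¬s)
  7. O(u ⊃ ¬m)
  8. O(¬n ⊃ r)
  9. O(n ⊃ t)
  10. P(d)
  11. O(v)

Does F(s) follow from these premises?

No

Premise 6 is O(¬p ⊃ ¬s), but O(¬p) is not derivable from the premises, so it does not yield O(¬s).
No other premise forces O(¬s). An ideal world satisfying every premise can still have s true, so F(s) is not derivable.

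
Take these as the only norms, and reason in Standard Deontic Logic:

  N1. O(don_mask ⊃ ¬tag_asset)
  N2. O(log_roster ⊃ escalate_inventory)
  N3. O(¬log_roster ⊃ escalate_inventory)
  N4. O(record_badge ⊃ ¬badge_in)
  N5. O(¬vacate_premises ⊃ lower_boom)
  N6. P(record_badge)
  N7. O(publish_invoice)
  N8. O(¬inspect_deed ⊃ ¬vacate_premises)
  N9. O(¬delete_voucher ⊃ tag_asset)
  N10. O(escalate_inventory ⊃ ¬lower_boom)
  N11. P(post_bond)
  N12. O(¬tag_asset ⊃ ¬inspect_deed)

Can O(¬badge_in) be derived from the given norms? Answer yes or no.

No

Premise 4 is O(record_badge ⊃ ¬badge_in), but O(record_badge) is not derivable from the premises (the permission P(record_badge) asserts only ¬O(¬record_badge), not O(record_badge)), so it does not yield O(¬badge_in).
No other premise forces O(¬badge_in). An ideal world satisfying every premise can still have ¬badge_in false, so O(¬badge_in) is not derivable.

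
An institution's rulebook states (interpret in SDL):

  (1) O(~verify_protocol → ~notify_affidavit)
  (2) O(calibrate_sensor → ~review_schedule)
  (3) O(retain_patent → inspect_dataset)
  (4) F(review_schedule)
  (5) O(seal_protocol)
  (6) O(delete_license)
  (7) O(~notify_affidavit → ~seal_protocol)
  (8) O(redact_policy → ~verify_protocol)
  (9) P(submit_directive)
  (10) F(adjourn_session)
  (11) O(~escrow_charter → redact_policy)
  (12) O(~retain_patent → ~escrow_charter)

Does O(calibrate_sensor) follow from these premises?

No

Premise 2 is O(calibrate_sensor → ~review_schedule); even if O(~review_schedule) held, inferring O(calibrate_sensor) would be affirming the consequent — invalid.
No other premise forces O(calibrate_sensor). An ideal world satisfying every premise can still have calibrate_sensor false, so O(calibrate_sensor) is not derivable.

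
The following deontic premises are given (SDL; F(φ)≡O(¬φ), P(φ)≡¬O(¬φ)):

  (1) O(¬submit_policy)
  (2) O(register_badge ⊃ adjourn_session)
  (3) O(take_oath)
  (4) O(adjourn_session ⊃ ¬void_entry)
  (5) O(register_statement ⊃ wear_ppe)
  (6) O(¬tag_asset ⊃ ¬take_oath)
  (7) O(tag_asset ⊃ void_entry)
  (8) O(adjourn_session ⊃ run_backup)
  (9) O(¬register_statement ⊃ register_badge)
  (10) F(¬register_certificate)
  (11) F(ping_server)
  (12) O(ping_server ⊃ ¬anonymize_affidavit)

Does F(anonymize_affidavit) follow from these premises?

Premise 12 is O(ping_server ⊃ ¬anonymize_affidavit), but O(ping_server) is not derivable from the premises, so it does not yield O(¬anonymize_affidavit).
No other premise forces O(¬anonymize_affidavit). An ideal world satisfying every premise can still have anonymize_affidavit true, so F(anonymize_affidavit) is not derivable.

No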